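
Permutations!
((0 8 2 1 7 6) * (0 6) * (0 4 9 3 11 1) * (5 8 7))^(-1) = ((0 7 4 9 3 11 1 5 8 2))^(-1) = (0 2 8 5 1 11 3 9 4 7)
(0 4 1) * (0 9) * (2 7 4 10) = (0 10 2 7 4 1 9) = [10, 9, 7, 3, 1, 5, 6, 4, 8, 0, 2]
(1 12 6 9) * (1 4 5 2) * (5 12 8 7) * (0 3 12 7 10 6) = (0 3 12)(1 8 10 6 9 4 7 5 2) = [3, 8, 1, 12, 7, 2, 9, 5, 10, 4, 6, 11, 0]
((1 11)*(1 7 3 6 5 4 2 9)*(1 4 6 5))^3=(1 3)(5 11)(6 7)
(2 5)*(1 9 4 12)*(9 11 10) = (1 11 10 9 4 12)(2 5) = [0, 11, 5, 3, 12, 2, 6, 7, 8, 4, 9, 10, 1]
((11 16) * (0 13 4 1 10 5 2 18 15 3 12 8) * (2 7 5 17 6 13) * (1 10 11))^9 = ((0 2 18 15 3 12 8)(1 11 16)(4 10 17 6 13)(5 7))^9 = (0 18 3 8 2 15 12)(4 13 6 17 10)(5 7)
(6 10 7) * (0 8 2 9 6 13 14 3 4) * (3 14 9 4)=(14)(0 8 2 4)(6 10 7 13 9)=[8, 1, 4, 3, 0, 5, 10, 13, 2, 6, 7, 11, 12, 9, 14]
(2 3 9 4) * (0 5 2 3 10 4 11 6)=[5, 1, 10, 9, 3, 2, 0, 7, 8, 11, 4, 6]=(0 5 2 10 4 3 9 11 6)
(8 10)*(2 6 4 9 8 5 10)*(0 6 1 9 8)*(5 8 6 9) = (0 9)(1 5 10 8 2)(4 6) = [9, 5, 1, 3, 6, 10, 4, 7, 2, 0, 8]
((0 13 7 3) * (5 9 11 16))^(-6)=(0 7)(3 13)(5 11)(9 16)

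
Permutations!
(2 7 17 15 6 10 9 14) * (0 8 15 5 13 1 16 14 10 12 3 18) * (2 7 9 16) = (0 8 15 6 12 3 18)(1 2 9 10 16 14 7 17 5 13) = [8, 2, 9, 18, 4, 13, 12, 17, 15, 10, 16, 11, 3, 1, 7, 6, 14, 5, 0]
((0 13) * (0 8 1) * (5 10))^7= (0 1 8 13)(5 10)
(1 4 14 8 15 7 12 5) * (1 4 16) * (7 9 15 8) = (1 16)(4 14 7 12 5)(9 15) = [0, 16, 2, 3, 14, 4, 6, 12, 8, 15, 10, 11, 5, 13, 7, 9, 1]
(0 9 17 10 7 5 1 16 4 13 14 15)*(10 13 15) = (0 9 17 13 14 10 7 5 1 16 4 15) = [9, 16, 2, 3, 15, 1, 6, 5, 8, 17, 7, 11, 12, 14, 10, 0, 4, 13]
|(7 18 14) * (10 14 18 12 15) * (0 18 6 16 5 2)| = |(0 18 6 16 5 2)(7 12 15 10 14)| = 30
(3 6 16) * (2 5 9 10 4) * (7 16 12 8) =(2 5 9 10 4)(3 6 12 8 7 16) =[0, 1, 5, 6, 2, 9, 12, 16, 7, 10, 4, 11, 8, 13, 14, 15, 3]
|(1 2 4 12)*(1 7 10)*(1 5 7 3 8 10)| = 9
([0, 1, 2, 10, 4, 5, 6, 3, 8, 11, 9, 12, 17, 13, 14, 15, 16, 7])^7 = (17)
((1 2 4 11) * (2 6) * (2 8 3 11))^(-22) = (1 3 6 11 8) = ((1 6 8 3 11)(2 4))^(-22)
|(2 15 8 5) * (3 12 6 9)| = |(2 15 8 5)(3 12 6 9)| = 4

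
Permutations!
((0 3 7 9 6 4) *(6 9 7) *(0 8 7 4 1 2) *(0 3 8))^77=((9)(0 8 7 4)(1 2 3 6))^77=(9)(0 8 7 4)(1 2 3 6)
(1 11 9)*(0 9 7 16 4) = (0 9 1 11 7 16 4) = [9, 11, 2, 3, 0, 5, 6, 16, 8, 1, 10, 7, 12, 13, 14, 15, 4]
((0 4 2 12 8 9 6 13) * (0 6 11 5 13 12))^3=(5 12 11 6 9 13 8)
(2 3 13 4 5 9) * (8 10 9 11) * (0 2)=(0 2 3 13 4 5 11 8 10 9)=[2, 1, 3, 13, 5, 11, 6, 7, 10, 0, 9, 8, 12, 4]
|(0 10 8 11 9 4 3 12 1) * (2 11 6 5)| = |(0 10 8 6 5 2 11 9 4 3 12 1)| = 12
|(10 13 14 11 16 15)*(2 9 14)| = 8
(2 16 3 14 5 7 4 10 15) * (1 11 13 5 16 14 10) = [0, 11, 14, 10, 1, 7, 6, 4, 8, 9, 15, 13, 12, 5, 16, 2, 3] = (1 11 13 5 7 4)(2 14 16 3 10 15)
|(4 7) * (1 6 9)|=6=|(1 6 9)(4 7)|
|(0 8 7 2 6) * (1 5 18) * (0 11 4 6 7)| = 6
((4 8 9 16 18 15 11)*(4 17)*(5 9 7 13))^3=((4 8 7 13 5 9 16 18 15 11 17))^3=(4 13 16 11 8 5 18 17 7 9 15)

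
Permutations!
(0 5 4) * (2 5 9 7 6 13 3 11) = (0 9 7 6 13 3 11 2 5 4) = [9, 1, 5, 11, 0, 4, 13, 6, 8, 7, 10, 2, 12, 3]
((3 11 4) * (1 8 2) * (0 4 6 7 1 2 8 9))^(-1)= (0 9 1 7 6 11 3 4)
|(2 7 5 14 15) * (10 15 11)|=7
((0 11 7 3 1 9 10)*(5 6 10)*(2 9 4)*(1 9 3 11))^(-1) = ((0 1 4 2 3 9 5 6 10)(7 11))^(-1) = (0 10 6 5 9 3 2 4 1)(7 11)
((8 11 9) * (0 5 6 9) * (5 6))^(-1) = (0 11 8 9 6) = ((0 6 9 8 11))^(-1)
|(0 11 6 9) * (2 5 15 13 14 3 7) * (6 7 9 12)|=10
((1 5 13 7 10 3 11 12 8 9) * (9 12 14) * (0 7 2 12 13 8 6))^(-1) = ((0 7 10 3 11 14 9 1 5 8 13 2 12 6))^(-1) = (0 6 12 2 13 8 5 1 9 14 11 3 10 7)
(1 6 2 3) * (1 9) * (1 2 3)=[0, 6, 1, 9, 4, 5, 3, 7, 8, 2]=(1 6 3 9 2)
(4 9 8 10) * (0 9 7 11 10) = (0 9 8)(4 7 11 10) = [9, 1, 2, 3, 7, 5, 6, 11, 0, 8, 4, 10]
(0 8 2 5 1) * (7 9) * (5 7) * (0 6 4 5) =(0 8 2 7 9)(1 6 4 5) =[8, 6, 7, 3, 5, 1, 4, 9, 2, 0]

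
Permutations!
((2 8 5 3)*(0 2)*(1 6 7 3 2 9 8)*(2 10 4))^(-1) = ((0 9 8 5 10 4 2 1 6 7 3))^(-1) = (0 3 7 6 1 2 4 10 5 8 9)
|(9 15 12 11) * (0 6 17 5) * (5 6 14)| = |(0 14 5)(6 17)(9 15 12 11)| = 12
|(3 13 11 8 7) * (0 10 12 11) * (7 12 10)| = 12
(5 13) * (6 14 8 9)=(5 13)(6 14 8 9)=[0, 1, 2, 3, 4, 13, 14, 7, 9, 6, 10, 11, 12, 5, 8]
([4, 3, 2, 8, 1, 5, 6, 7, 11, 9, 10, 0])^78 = [0, 1, 2, 3, 4, 5, 6, 7, 8, 9, 10, 11]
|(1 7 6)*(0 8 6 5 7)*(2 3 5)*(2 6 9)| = 9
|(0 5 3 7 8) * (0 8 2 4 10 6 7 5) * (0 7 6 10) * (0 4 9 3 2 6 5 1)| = 8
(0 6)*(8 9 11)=(0 6)(8 9 11)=[6, 1, 2, 3, 4, 5, 0, 7, 9, 11, 10, 8]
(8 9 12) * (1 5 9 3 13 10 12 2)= [0, 5, 1, 13, 4, 9, 6, 7, 3, 2, 12, 11, 8, 10]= (1 5 9 2)(3 13 10 12 8)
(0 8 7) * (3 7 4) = [8, 1, 2, 7, 3, 5, 6, 0, 4] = (0 8 4 3 7)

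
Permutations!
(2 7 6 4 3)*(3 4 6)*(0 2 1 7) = (0 2)(1 7 3) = [2, 7, 0, 1, 4, 5, 6, 3]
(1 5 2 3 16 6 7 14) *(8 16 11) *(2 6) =(1 5 6 7 14)(2 3 11 8 16) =[0, 5, 3, 11, 4, 6, 7, 14, 16, 9, 10, 8, 12, 13, 1, 15, 2]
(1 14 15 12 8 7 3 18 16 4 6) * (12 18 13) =(1 14 15 18 16 4 6)(3 13 12 8 7) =[0, 14, 2, 13, 6, 5, 1, 3, 7, 9, 10, 11, 8, 12, 15, 18, 4, 17, 16]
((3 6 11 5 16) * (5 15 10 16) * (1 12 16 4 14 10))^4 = (1 6 12 11 16 15 3)(4 14 10)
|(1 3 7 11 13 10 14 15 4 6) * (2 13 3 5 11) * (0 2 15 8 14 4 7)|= 10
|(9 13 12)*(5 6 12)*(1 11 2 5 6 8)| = 20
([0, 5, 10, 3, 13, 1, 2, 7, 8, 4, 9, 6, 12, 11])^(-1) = [0, 5, 6, 3, 9, 1, 11, 7, 8, 10, 2, 13, 12, 4]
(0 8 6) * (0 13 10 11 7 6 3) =(0 8 3)(6 13 10 11 7) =[8, 1, 2, 0, 4, 5, 13, 6, 3, 9, 11, 7, 12, 10]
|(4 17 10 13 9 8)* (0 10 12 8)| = 4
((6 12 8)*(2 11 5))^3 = ((2 11 5)(6 12 8))^3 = (12)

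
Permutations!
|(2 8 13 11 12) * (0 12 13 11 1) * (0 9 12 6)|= 14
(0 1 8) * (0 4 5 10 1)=(1 8 4 5 10)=[0, 8, 2, 3, 5, 10, 6, 7, 4, 9, 1]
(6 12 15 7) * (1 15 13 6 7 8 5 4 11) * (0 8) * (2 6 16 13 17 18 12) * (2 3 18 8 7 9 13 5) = (0 7 9 13 16 5 4 11 1 15)(2 6 3 18 12 17 8) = [7, 15, 6, 18, 11, 4, 3, 9, 2, 13, 10, 1, 17, 16, 14, 0, 5, 8, 12]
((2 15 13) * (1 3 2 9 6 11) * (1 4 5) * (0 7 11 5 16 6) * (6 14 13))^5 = (0 14 11 9 16 7 13 4)(1 5 6 15 2 3)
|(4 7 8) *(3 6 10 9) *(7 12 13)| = 20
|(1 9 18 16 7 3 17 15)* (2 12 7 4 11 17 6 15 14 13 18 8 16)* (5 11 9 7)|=|(1 7 3 6 15)(2 12 5 11 17 14 13 18)(4 9 8 16)|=40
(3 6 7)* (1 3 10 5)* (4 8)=(1 3 6 7 10 5)(4 8)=[0, 3, 2, 6, 8, 1, 7, 10, 4, 9, 5]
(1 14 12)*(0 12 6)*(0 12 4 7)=(0 4 7)(1 14 6 12)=[4, 14, 2, 3, 7, 5, 12, 0, 8, 9, 10, 11, 1, 13, 6]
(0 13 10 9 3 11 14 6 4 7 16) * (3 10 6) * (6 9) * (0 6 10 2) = (0 13 9 2)(3 11 14)(4 7 16 6) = [13, 1, 0, 11, 7, 5, 4, 16, 8, 2, 10, 14, 12, 9, 3, 15, 6]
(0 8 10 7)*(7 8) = (0 7)(8 10) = [7, 1, 2, 3, 4, 5, 6, 0, 10, 9, 8]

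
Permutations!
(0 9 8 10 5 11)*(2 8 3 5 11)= [9, 1, 8, 5, 4, 2, 6, 7, 10, 3, 11, 0]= (0 9 3 5 2 8 10 11)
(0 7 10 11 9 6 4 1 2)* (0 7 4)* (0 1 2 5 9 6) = [4, 5, 7, 3, 2, 9, 1, 10, 8, 0, 11, 6] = (0 4 2 7 10 11 6 1 5 9)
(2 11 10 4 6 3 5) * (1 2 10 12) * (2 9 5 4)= (1 9 5 10 2 11 12)(3 4 6)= [0, 9, 11, 4, 6, 10, 3, 7, 8, 5, 2, 12, 1]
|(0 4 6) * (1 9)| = 6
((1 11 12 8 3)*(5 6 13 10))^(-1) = (1 3 8 12 11)(5 10 13 6)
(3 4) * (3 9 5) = (3 4 9 5) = [0, 1, 2, 4, 9, 3, 6, 7, 8, 5]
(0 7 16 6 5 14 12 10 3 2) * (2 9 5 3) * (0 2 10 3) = (0 7 16 6)(3 9 5 14 12) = [7, 1, 2, 9, 4, 14, 0, 16, 8, 5, 10, 11, 3, 13, 12, 15, 6]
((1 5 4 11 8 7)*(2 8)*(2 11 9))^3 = (11)(1 9 7 4 8 5 2)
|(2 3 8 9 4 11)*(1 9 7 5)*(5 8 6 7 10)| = |(1 9 4 11 2 3 6 7 8 10 5)| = 11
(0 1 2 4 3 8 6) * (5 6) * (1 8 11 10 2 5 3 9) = (0 8 3 11 10 2 4 9 1 5 6) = [8, 5, 4, 11, 9, 6, 0, 7, 3, 1, 2, 10]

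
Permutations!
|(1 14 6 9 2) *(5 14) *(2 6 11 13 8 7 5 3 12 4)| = |(1 3 12 4 2)(5 14 11 13 8 7)(6 9)| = 30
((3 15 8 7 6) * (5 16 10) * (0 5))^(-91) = ((0 5 16 10)(3 15 8 7 6))^(-91) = (0 5 16 10)(3 6 7 8 15)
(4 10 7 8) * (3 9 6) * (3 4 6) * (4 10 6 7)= [0, 1, 2, 9, 6, 5, 10, 8, 7, 3, 4]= (3 9)(4 6 10)(7 8)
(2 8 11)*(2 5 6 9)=(2 8 11 5 6 9)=[0, 1, 8, 3, 4, 6, 9, 7, 11, 2, 10, 5]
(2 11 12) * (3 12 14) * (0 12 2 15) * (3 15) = (0 12 3 2 11 14 15) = [12, 1, 11, 2, 4, 5, 6, 7, 8, 9, 10, 14, 3, 13, 15, 0]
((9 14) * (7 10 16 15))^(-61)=(7 15 16 10)(9 14)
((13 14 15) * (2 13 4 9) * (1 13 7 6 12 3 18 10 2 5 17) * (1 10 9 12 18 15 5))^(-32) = (1 13 14 5 17 10 2 7 6 18 9)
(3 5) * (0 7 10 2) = (0 7 10 2)(3 5) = [7, 1, 0, 5, 4, 3, 6, 10, 8, 9, 2]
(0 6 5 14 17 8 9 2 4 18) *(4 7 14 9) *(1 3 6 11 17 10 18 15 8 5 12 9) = [11, 3, 7, 6, 15, 1, 12, 14, 4, 2, 18, 17, 9, 13, 10, 8, 16, 5, 0] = (0 11 17 5 1 3 6 12 9 2 7 14 10 18)(4 15 8)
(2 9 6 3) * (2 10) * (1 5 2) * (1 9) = (1 5 2)(3 10 9 6) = [0, 5, 1, 10, 4, 2, 3, 7, 8, 6, 9]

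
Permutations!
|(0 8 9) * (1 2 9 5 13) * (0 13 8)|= |(1 2 9 13)(5 8)|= 4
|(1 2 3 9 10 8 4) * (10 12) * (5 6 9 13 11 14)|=13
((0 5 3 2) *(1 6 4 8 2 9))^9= ((0 5 3 9 1 6 4 8 2))^9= (9)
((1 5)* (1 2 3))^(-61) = ((1 5 2 3))^(-61) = (1 3 2 5)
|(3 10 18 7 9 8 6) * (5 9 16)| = |(3 10 18 7 16 5 9 8 6)| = 9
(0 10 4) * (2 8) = [10, 1, 8, 3, 0, 5, 6, 7, 2, 9, 4] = (0 10 4)(2 8)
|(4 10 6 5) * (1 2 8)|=|(1 2 8)(4 10 6 5)|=12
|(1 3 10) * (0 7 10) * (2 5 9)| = |(0 7 10 1 3)(2 5 9)| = 15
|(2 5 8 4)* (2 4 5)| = 2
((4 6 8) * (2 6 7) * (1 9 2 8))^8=((1 9 2 6)(4 7 8))^8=(9)(4 8 7)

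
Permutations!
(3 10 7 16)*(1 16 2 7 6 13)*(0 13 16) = (0 13 1)(2 7)(3 10 6 16) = [13, 0, 7, 10, 4, 5, 16, 2, 8, 9, 6, 11, 12, 1, 14, 15, 3]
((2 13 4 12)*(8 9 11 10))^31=(2 12 4 13)(8 10 11 9)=((2 13 4 12)(8 9 11 10))^31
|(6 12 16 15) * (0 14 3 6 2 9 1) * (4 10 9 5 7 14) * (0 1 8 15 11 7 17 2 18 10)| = 210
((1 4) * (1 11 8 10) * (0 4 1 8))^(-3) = (11)(8 10)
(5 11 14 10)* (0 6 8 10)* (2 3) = (0 6 8 10 5 11 14)(2 3) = [6, 1, 3, 2, 4, 11, 8, 7, 10, 9, 5, 14, 12, 13, 0]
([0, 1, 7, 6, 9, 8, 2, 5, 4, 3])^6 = (2 3 4 5)(6 9 8 7)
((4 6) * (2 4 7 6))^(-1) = (2 4)(6 7)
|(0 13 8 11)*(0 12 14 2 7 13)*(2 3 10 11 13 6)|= |(2 7 6)(3 10 11 12 14)(8 13)|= 30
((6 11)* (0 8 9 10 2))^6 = ((0 8 9 10 2)(6 11))^6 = (11)(0 8 9 10 2)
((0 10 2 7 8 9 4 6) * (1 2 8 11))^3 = ((0 10 8 9 4 6)(1 2 7 11))^3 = (0 9)(1 11 7 2)(4 10)(6 8)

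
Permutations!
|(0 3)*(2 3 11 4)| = 5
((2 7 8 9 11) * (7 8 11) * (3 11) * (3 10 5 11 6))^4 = (2 10 8 5 9 11 7)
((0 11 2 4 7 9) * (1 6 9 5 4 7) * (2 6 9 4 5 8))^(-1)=((0 11 6 4 1 9)(2 7 8))^(-1)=(0 9 1 4 6 11)(2 8 7)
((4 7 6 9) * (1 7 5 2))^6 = ((1 7 6 9 4 5 2))^6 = (1 2 5 4 9 6 7)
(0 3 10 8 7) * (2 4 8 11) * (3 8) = (0 8 7)(2 4 3 10 11) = [8, 1, 4, 10, 3, 5, 6, 0, 7, 9, 11, 2]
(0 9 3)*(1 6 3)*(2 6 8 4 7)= [9, 8, 6, 0, 7, 5, 3, 2, 4, 1]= (0 9 1 8 4 7 2 6 3)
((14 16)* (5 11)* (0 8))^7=((0 8)(5 11)(14 16))^7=(0 8)(5 11)(14 16)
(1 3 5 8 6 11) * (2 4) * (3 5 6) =[0, 5, 4, 6, 2, 8, 11, 7, 3, 9, 10, 1] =(1 5 8 3 6 11)(2 4)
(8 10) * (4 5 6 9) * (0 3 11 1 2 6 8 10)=(0 3 11 1 2 6 9 4 5 8)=[3, 2, 6, 11, 5, 8, 9, 7, 0, 4, 10, 1]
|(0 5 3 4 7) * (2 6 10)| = |(0 5 3 4 7)(2 6 10)| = 15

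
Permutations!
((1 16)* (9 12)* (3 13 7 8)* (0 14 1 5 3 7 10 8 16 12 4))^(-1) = (0 4 9 12 1 14)(3 5 16 7 8 10 13)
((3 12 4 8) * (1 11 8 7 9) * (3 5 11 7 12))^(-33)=(4 12)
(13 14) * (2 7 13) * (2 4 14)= (2 7 13)(4 14)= [0, 1, 7, 3, 14, 5, 6, 13, 8, 9, 10, 11, 12, 2, 4]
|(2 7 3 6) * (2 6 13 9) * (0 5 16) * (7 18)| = |(0 5 16)(2 18 7 3 13 9)| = 6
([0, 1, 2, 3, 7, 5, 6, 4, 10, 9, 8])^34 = (10)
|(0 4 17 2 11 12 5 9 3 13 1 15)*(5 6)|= |(0 4 17 2 11 12 6 5 9 3 13 1 15)|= 13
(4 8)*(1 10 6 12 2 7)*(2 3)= (1 10 6 12 3 2 7)(4 8)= [0, 10, 7, 2, 8, 5, 12, 1, 4, 9, 6, 11, 3]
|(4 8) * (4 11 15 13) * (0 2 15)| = |(0 2 15 13 4 8 11)| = 7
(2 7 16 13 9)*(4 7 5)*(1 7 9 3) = [0, 7, 5, 1, 9, 4, 6, 16, 8, 2, 10, 11, 12, 3, 14, 15, 13] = (1 7 16 13 3)(2 5 4 9)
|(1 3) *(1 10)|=3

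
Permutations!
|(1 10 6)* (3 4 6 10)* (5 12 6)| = 6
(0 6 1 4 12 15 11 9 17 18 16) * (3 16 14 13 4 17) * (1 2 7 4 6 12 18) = [12, 17, 7, 16, 18, 5, 2, 4, 8, 3, 10, 9, 15, 6, 13, 11, 0, 1, 14] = (0 12 15 11 9 3 16)(1 17)(2 7 4 18 14 13 6)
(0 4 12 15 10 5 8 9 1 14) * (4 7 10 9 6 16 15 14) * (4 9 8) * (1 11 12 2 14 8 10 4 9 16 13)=(0 7 4 2 14)(1 16 15 10 5 9 11 12 8 6 13)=[7, 16, 14, 3, 2, 9, 13, 4, 6, 11, 5, 12, 8, 1, 0, 10, 15]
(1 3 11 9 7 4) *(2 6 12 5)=[0, 3, 6, 11, 1, 2, 12, 4, 8, 7, 10, 9, 5]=(1 3 11 9 7 4)(2 6 12 5)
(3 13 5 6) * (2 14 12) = (2 14 12)(3 13 5 6) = [0, 1, 14, 13, 4, 6, 3, 7, 8, 9, 10, 11, 2, 5, 12]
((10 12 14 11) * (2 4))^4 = (14)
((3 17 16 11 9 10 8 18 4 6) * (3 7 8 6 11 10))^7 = (3 18 10 9 8 16 11 7 17 4 6) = ((3 17 16 10 6 7 8 18 4 11 9))^7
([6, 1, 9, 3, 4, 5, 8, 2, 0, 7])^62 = [8, 1, 7, 3, 4, 5, 0, 9, 6, 2]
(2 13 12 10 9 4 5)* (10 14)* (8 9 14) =(2 13 12 8 9 4 5)(10 14) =[0, 1, 13, 3, 5, 2, 6, 7, 9, 4, 14, 11, 8, 12, 10]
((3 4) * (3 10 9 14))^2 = (3 10 14 4 9)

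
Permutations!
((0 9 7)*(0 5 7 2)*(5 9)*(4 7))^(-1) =(0 2 9 7 4 5)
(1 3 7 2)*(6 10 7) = [0, 3, 1, 6, 4, 5, 10, 2, 8, 9, 7] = (1 3 6 10 7 2)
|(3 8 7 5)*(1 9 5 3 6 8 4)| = |(1 9 5 6 8 7 3 4)| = 8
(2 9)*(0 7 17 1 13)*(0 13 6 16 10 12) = (0 7 17 1 6 16 10 12)(2 9) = [7, 6, 9, 3, 4, 5, 16, 17, 8, 2, 12, 11, 0, 13, 14, 15, 10, 1]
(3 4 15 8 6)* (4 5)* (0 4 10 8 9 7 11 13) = (0 4 15 9 7 11 13)(3 5 10 8 6) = [4, 1, 2, 5, 15, 10, 3, 11, 6, 7, 8, 13, 12, 0, 14, 9]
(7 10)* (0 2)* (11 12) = (0 2)(7 10)(11 12) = [2, 1, 0, 3, 4, 5, 6, 10, 8, 9, 7, 12, 11]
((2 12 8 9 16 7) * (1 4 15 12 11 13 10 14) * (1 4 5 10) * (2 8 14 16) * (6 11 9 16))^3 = (16)(1 6)(2 9)(4 14 12 15)(5 11)(10 13)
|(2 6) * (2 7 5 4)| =5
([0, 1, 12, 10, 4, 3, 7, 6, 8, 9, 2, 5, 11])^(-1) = [0, 1, 10, 5, 4, 11, 7, 6, 8, 9, 3, 12, 2]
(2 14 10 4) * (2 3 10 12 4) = (2 14 12 4 3 10) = [0, 1, 14, 10, 3, 5, 6, 7, 8, 9, 2, 11, 4, 13, 12]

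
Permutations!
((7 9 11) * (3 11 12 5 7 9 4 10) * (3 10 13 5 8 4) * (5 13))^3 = ((13)(3 11 9 12 8 4 5 7))^3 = (13)(3 12 5 11 8 7 9 4)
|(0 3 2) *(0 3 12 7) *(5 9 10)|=6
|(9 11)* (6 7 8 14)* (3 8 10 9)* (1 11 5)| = 10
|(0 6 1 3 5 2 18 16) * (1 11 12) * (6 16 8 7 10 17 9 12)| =|(0 16)(1 3 5 2 18 8 7 10 17 9 12)(6 11)| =22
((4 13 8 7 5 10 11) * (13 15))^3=((4 15 13 8 7 5 10 11))^3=(4 8 10 15 7 11 13 5)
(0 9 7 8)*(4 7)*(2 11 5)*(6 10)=[9, 1, 11, 3, 7, 2, 10, 8, 0, 4, 6, 5]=(0 9 4 7 8)(2 11 5)(6 10)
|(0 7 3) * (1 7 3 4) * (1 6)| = 4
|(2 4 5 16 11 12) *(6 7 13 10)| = 12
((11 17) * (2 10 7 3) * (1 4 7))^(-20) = ((1 4 7 3 2 10)(11 17))^(-20) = (17)(1 2 7)(3 4 10)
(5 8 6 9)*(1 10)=(1 10)(5 8 6 9)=[0, 10, 2, 3, 4, 8, 9, 7, 6, 5, 1]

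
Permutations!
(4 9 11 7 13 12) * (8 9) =[0, 1, 2, 3, 8, 5, 6, 13, 9, 11, 10, 7, 4, 12] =(4 8 9 11 7 13 12)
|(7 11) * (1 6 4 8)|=|(1 6 4 8)(7 11)|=4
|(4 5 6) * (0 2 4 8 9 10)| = |(0 2 4 5 6 8 9 10)| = 8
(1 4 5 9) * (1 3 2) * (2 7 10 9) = (1 4 5 2)(3 7 10 9) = [0, 4, 1, 7, 5, 2, 6, 10, 8, 3, 9]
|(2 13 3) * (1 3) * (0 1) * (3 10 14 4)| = 8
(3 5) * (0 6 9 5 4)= (0 6 9 5 3 4)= [6, 1, 2, 4, 0, 3, 9, 7, 8, 5]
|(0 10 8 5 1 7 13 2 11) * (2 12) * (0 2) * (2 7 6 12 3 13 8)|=|(0 10 2 11 7 8 5 1 6 12)(3 13)|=10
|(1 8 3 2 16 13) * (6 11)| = 6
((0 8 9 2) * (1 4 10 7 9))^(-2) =(0 9 10 1)(2 7 4 8)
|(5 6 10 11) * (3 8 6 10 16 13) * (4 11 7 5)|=30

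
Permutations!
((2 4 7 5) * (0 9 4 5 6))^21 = (0 9 4 7 6)(2 5)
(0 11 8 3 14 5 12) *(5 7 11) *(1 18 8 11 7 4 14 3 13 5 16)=(0 16 1 18 8 13 5 12)(4 14)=[16, 18, 2, 3, 14, 12, 6, 7, 13, 9, 10, 11, 0, 5, 4, 15, 1, 17, 8]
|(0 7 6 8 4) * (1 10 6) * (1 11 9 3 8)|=21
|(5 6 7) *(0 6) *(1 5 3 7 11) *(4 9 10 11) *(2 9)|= |(0 6 4 2 9 10 11 1 5)(3 7)|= 18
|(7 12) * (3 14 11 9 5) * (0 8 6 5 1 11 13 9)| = 10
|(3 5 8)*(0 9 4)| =3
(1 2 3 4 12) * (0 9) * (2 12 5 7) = [9, 12, 3, 4, 5, 7, 6, 2, 8, 0, 10, 11, 1] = (0 9)(1 12)(2 3 4 5 7)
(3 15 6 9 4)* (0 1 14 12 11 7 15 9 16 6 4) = [1, 14, 2, 9, 3, 5, 16, 15, 8, 0, 10, 7, 11, 13, 12, 4, 6] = (0 1 14 12 11 7 15 4 3 9)(6 16)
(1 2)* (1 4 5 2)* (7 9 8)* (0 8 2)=(0 8 7 9 2 4 5)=[8, 1, 4, 3, 5, 0, 6, 9, 7, 2]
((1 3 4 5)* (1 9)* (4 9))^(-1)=(1 9 3)(4 5)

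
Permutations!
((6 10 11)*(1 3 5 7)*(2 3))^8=((1 2 3 5 7)(6 10 11))^8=(1 5 2 7 3)(6 11 10)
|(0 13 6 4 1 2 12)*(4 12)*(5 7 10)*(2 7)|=12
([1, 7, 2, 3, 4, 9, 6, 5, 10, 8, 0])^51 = [7, 5, 2, 3, 4, 8, 6, 9, 0, 10, 1]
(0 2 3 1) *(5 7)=(0 2 3 1)(5 7)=[2, 0, 3, 1, 4, 7, 6, 5]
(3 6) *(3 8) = [0, 1, 2, 6, 4, 5, 8, 7, 3] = (3 6 8)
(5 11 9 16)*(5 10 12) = (5 11 9 16 10 12) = [0, 1, 2, 3, 4, 11, 6, 7, 8, 16, 12, 9, 5, 13, 14, 15, 10]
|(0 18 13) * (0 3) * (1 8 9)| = 12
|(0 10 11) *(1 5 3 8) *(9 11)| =4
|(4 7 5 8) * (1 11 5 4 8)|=6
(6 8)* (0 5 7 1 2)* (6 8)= (8)(0 5 7 1 2)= [5, 2, 0, 3, 4, 7, 6, 1, 8]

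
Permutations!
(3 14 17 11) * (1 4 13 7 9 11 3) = (1 4 13 7 9 11)(3 14 17) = [0, 4, 2, 14, 13, 5, 6, 9, 8, 11, 10, 1, 12, 7, 17, 15, 16, 3]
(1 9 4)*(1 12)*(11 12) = [0, 9, 2, 3, 11, 5, 6, 7, 8, 4, 10, 12, 1] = (1 9 4 11 12)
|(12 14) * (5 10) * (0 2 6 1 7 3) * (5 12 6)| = 10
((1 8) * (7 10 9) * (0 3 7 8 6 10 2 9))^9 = (10)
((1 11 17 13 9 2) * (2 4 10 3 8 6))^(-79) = (1 6 3 4 13 11 2 8 10 9 17)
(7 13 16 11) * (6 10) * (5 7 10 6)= (5 7 13 16 11 10)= [0, 1, 2, 3, 4, 7, 6, 13, 8, 9, 5, 10, 12, 16, 14, 15, 11]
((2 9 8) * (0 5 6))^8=((0 5 6)(2 9 8))^8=(0 6 5)(2 8 9)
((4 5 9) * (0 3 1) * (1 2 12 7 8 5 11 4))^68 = (0 8 3 5 2 9 12 1 7)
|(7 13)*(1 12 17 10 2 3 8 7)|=|(1 12 17 10 2 3 8 7 13)|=9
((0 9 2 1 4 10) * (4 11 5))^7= (0 10 4 5 11 1 2 9)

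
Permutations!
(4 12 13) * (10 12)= (4 10 12 13)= [0, 1, 2, 3, 10, 5, 6, 7, 8, 9, 12, 11, 13, 4]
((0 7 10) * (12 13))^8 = ((0 7 10)(12 13))^8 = (13)(0 10 7)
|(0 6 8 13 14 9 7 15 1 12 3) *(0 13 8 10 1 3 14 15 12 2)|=|(0 6 10 1 2)(3 13 15)(7 12 14 9)|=60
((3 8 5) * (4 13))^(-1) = (3 5 8)(4 13)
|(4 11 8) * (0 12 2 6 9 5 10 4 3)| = |(0 12 2 6 9 5 10 4 11 8 3)| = 11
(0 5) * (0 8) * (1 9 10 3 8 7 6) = (0 5 7 6 1 9 10 3 8) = [5, 9, 2, 8, 4, 7, 1, 6, 0, 10, 3]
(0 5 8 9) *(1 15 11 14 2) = (0 5 8 9)(1 15 11 14 2) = [5, 15, 1, 3, 4, 8, 6, 7, 9, 0, 10, 14, 12, 13, 2, 11]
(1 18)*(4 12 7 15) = (1 18)(4 12 7 15) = [0, 18, 2, 3, 12, 5, 6, 15, 8, 9, 10, 11, 7, 13, 14, 4, 16, 17, 1]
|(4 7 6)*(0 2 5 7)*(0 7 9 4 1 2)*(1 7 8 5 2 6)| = |(1 6 7)(4 8 5 9)| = 12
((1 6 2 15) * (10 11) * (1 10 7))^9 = ((1 6 2 15 10 11 7))^9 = (1 2 10 7 6 15 11)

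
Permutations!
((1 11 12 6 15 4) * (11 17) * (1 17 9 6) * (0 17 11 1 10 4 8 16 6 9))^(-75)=((0 17 1)(4 11 12 10)(6 15 8 16))^(-75)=(17)(4 11 12 10)(6 15 8 16)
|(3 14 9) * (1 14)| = |(1 14 9 3)| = 4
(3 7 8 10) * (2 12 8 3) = (2 12 8 10)(3 7) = [0, 1, 12, 7, 4, 5, 6, 3, 10, 9, 2, 11, 8]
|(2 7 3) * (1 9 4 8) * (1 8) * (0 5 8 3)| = 6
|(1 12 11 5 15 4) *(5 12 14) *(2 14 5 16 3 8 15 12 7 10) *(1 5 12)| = 13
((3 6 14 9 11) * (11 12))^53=(3 11 12 9 14 6)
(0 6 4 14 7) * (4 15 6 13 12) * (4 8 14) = (0 13 12 8 14 7)(6 15) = [13, 1, 2, 3, 4, 5, 15, 0, 14, 9, 10, 11, 8, 12, 7, 6]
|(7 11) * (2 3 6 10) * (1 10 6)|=|(1 10 2 3)(7 11)|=4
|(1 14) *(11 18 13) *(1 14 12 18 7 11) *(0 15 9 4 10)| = 20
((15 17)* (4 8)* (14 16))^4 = (17) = ((4 8)(14 16)(15 17))^4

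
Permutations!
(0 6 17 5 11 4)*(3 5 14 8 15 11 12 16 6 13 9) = (0 13 9 3 5 12 16 6 17 14 8 15 11 4) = [13, 1, 2, 5, 0, 12, 17, 7, 15, 3, 10, 4, 16, 9, 8, 11, 6, 14]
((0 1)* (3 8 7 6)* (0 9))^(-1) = ((0 1 9)(3 8 7 6))^(-1) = (0 9 1)(3 6 7 8)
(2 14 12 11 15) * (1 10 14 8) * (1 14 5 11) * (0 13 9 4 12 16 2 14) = [13, 10, 8, 3, 12, 11, 6, 7, 0, 4, 5, 15, 1, 9, 16, 14, 2] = (0 13 9 4 12 1 10 5 11 15 14 16 2 8)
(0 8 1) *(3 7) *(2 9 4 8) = (0 2 9 4 8 1)(3 7) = [2, 0, 9, 7, 8, 5, 6, 3, 1, 4]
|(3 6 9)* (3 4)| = |(3 6 9 4)| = 4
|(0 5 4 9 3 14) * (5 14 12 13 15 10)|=8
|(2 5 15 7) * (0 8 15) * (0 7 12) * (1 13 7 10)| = |(0 8 15 12)(1 13 7 2 5 10)| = 12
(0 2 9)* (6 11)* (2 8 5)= (0 8 5 2 9)(6 11)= [8, 1, 9, 3, 4, 2, 11, 7, 5, 0, 10, 6]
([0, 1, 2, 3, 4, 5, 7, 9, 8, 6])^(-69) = (9)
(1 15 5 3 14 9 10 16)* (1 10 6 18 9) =(1 15 5 3 14)(6 18 9)(10 16) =[0, 15, 2, 14, 4, 3, 18, 7, 8, 6, 16, 11, 12, 13, 1, 5, 10, 17, 9]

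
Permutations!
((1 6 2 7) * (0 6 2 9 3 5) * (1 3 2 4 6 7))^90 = ((0 7 3 5)(1 4 6 9 2))^90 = (9)(0 3)(5 7)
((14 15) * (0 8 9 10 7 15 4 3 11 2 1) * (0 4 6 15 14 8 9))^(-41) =((0 9 10 7 14 6 15 8)(1 4 3 11 2))^(-41) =(0 8 15 6 14 7 10 9)(1 2 11 3 4)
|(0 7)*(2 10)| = |(0 7)(2 10)| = 2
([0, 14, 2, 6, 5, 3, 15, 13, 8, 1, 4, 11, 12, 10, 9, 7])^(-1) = [0, 9, 2, 5, 10, 4, 3, 15, 8, 14, 13, 11, 12, 7, 1, 6]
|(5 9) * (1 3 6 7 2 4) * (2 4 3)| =|(1 2 3 6 7 4)(5 9)| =6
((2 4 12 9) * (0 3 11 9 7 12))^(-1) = ((0 3 11 9 2 4)(7 12))^(-1) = (0 4 2 9 11 3)(7 12)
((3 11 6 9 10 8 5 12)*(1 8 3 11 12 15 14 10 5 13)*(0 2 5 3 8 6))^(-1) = (0 11 12 3 9 6 1 13 8 10 14 15 5 2)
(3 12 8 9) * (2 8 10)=(2 8 9 3 12 10)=[0, 1, 8, 12, 4, 5, 6, 7, 9, 3, 2, 11, 10]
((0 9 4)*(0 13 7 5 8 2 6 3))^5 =((0 9 4 13 7 5 8 2 6 3))^5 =(0 5)(2 4)(3 7)(6 13)(8 9)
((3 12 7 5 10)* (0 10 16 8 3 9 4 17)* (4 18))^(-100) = (0 9 4)(3 7 16)(5 8 12)(10 18 17)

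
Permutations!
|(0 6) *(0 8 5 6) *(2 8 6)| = |(2 8 5)| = 3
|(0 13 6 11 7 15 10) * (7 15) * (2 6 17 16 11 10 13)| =|(0 2 6 10)(11 15 13 17 16)| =20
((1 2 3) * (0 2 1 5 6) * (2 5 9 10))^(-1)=((0 5 6)(2 3 9 10))^(-1)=(0 6 5)(2 10 9 3)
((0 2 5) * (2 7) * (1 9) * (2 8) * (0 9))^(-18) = (0 2 1 8 9 7 5) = ((0 7 8 2 5 9 1))^(-18)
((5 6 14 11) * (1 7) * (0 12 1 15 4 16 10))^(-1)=(0 10 16 4 15 7 1 12)(5 11 14 6)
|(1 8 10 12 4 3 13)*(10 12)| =6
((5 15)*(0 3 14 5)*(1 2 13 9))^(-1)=(0 15 5 14 3)(1 9 13 2)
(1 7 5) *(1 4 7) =[0, 1, 2, 3, 7, 4, 6, 5] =(4 7 5)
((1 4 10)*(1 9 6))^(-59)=(1 4 10 9 6)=((1 4 10 9 6))^(-59)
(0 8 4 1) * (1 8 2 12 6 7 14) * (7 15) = (0 2 12 6 15 7 14 1)(4 8) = [2, 0, 12, 3, 8, 5, 15, 14, 4, 9, 10, 11, 6, 13, 1, 7]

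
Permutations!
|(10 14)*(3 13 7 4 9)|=10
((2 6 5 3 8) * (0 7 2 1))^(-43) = (0 3 2 1 5 7 8 6)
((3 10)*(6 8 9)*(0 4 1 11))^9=((0 4 1 11)(3 10)(6 8 9))^9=(0 4 1 11)(3 10)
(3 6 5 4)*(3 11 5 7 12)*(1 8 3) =(1 8 3 6 7 12)(4 11 5) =[0, 8, 2, 6, 11, 4, 7, 12, 3, 9, 10, 5, 1]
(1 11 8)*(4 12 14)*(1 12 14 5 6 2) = (1 11 8 12 5 6 2)(4 14) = [0, 11, 1, 3, 14, 6, 2, 7, 12, 9, 10, 8, 5, 13, 4]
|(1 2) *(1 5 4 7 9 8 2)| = 6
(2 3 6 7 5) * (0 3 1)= [3, 0, 1, 6, 4, 2, 7, 5]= (0 3 6 7 5 2 1)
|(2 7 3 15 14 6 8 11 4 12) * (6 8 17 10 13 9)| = 45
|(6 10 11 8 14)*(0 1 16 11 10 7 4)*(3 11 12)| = |(0 1 16 12 3 11 8 14 6 7 4)| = 11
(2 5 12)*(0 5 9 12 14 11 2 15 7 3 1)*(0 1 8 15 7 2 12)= (0 5 14 11 12 7 3 8 15 2 9)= [5, 1, 9, 8, 4, 14, 6, 3, 15, 0, 10, 12, 7, 13, 11, 2]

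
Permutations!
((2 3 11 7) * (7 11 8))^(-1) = ((11)(2 3 8 7))^(-1) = (11)(2 7 8 3)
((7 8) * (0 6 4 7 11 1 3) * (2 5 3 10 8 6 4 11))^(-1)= ((0 4 7 6 11 1 10 8 2 5 3))^(-1)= (0 3 5 2 8 10 1 11 6 7 4)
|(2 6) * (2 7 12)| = 4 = |(2 6 7 12)|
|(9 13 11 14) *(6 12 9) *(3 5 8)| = 6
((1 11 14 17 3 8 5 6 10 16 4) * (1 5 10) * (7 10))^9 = (1 4 7 17)(3 11 5 10)(6 16 8 14)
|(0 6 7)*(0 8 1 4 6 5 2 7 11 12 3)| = |(0 5 2 7 8 1 4 6 11 12 3)| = 11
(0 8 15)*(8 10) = (0 10 8 15) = [10, 1, 2, 3, 4, 5, 6, 7, 15, 9, 8, 11, 12, 13, 14, 0]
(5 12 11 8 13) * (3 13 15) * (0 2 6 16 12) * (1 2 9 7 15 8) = (0 9 7 15 3 13 5)(1 2 6 16 12 11) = [9, 2, 6, 13, 4, 0, 16, 15, 8, 7, 10, 1, 11, 5, 14, 3, 12]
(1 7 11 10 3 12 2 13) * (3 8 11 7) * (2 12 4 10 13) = (1 3 4 10 8 11 13) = [0, 3, 2, 4, 10, 5, 6, 7, 11, 9, 8, 13, 12, 1]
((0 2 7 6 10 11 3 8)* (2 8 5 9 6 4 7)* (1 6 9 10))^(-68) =(11)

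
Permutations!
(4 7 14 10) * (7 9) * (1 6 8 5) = (1 6 8 5)(4 9 7 14 10) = [0, 6, 2, 3, 9, 1, 8, 14, 5, 7, 4, 11, 12, 13, 10]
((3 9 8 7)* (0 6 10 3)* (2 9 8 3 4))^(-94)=((0 6 10 4 2 9 3 8 7))^(-94)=(0 9 6 3 10 8 4 7 2)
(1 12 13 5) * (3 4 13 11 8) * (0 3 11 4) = (0 3)(1 12 4 13 5)(8 11) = [3, 12, 2, 0, 13, 1, 6, 7, 11, 9, 10, 8, 4, 5]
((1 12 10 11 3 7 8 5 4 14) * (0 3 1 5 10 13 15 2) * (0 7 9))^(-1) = (0 9 3)(1 11 10 8 7 2 15 13 12)(4 5 14)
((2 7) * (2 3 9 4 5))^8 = (2 3 4)(5 7 9) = ((2 7 3 9 4 5))^8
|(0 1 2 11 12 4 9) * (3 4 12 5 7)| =9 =|(12)(0 1 2 11 5 7 3 4 9)|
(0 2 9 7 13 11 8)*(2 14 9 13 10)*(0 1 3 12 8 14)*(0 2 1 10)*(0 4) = (0 2 13 11 14 9 7 4)(1 3 12 8 10) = [2, 3, 13, 12, 0, 5, 6, 4, 10, 7, 1, 14, 8, 11, 9]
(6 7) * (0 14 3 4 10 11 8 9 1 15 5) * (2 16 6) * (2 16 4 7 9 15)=(0 14 3 7 16 6 9 1 2 4 10 11 8 15 5)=[14, 2, 4, 7, 10, 0, 9, 16, 15, 1, 11, 8, 12, 13, 3, 5, 6]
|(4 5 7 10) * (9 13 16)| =12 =|(4 5 7 10)(9 13 16)|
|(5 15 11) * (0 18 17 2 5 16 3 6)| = 10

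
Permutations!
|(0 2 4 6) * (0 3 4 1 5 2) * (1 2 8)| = |(1 5 8)(3 4 6)| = 3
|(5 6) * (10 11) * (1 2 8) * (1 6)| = |(1 2 8 6 5)(10 11)| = 10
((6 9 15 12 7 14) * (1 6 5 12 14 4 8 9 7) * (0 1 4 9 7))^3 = ((0 1 6)(4 8 7 9 15 14 5 12))^3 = (4 9 5 8 15 12 7 14)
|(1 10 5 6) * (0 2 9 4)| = 4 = |(0 2 9 4)(1 10 5 6)|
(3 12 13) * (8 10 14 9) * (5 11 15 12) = (3 5 11 15 12 13)(8 10 14 9) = [0, 1, 2, 5, 4, 11, 6, 7, 10, 8, 14, 15, 13, 3, 9, 12]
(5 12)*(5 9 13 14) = [0, 1, 2, 3, 4, 12, 6, 7, 8, 13, 10, 11, 9, 14, 5] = (5 12 9 13 14)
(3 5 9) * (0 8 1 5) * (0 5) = (0 8 1)(3 5 9) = [8, 0, 2, 5, 4, 9, 6, 7, 1, 3]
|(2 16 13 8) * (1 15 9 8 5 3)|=9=|(1 15 9 8 2 16 13 5 3)|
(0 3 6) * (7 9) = [3, 1, 2, 6, 4, 5, 0, 9, 8, 7] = (0 3 6)(7 9)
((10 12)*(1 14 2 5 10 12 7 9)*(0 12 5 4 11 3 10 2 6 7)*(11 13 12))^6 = ((0 11 3 10)(1 14 6 7 9)(2 4 13 12 5))^6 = (0 3)(1 14 6 7 9)(2 4 13 12 5)(10 11)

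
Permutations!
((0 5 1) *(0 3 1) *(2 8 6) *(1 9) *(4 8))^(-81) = (9)(0 5)(2 6 8 4)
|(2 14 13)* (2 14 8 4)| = 6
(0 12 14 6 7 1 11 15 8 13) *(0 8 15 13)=(15)(0 12 14 6 7 1 11 13 8)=[12, 11, 2, 3, 4, 5, 7, 1, 0, 9, 10, 13, 14, 8, 6, 15]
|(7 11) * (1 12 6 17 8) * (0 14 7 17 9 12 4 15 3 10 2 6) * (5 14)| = 16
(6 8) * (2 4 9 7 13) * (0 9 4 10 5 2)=(0 9 7 13)(2 10 5)(6 8)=[9, 1, 10, 3, 4, 2, 8, 13, 6, 7, 5, 11, 12, 0]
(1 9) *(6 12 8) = (1 9)(6 12 8) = [0, 9, 2, 3, 4, 5, 12, 7, 6, 1, 10, 11, 8]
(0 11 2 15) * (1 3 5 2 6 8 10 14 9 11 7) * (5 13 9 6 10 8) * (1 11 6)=[7, 3, 15, 13, 4, 2, 5, 11, 8, 6, 14, 10, 12, 9, 1, 0]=(0 7 11 10 14 1 3 13 9 6 5 2 15)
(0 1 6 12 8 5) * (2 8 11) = [1, 6, 8, 3, 4, 0, 12, 7, 5, 9, 10, 2, 11] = (0 1 6 12 11 2 8 5)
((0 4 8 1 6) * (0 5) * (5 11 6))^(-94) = ((0 4 8 1 5)(6 11))^(-94) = (11)(0 4 8 1 5)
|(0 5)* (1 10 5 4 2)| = 6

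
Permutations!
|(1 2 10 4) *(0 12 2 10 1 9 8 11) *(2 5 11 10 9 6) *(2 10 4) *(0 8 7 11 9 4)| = |(0 12 5 9 7 11 8)(1 4 6 10 2)| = 35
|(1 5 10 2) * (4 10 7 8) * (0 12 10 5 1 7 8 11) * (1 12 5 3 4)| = 18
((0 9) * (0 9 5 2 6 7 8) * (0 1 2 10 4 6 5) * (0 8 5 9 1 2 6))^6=(0 7 2 10 1)(4 6 8 5 9)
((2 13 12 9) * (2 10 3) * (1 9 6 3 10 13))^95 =(1 6 9 3 13 2 12)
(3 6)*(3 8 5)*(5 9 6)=(3 5)(6 8 9)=[0, 1, 2, 5, 4, 3, 8, 7, 9, 6]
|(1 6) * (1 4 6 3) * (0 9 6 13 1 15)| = |(0 9 6 4 13 1 3 15)| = 8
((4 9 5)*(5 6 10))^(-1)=(4 5 10 6 9)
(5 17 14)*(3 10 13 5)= (3 10 13 5 17 14)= [0, 1, 2, 10, 4, 17, 6, 7, 8, 9, 13, 11, 12, 5, 3, 15, 16, 14]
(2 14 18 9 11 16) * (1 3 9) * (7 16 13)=[0, 3, 14, 9, 4, 5, 6, 16, 8, 11, 10, 13, 12, 7, 18, 15, 2, 17, 1]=(1 3 9 11 13 7 16 2 14 18)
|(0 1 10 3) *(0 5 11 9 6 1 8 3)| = 9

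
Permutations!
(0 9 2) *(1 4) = (0 9 2)(1 4) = [9, 4, 0, 3, 1, 5, 6, 7, 8, 2]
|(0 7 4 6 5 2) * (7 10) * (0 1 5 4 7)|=6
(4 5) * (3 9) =(3 9)(4 5) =[0, 1, 2, 9, 5, 4, 6, 7, 8, 3]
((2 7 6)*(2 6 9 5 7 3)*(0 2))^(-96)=((0 2 3)(5 7 9))^(-96)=(9)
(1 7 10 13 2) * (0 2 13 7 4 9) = (13)(0 2 1 4 9)(7 10) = [2, 4, 1, 3, 9, 5, 6, 10, 8, 0, 7, 11, 12, 13]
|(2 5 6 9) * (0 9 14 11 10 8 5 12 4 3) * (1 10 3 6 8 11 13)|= |(0 9 2 12 4 6 14 13 1 10 11 3)(5 8)|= 12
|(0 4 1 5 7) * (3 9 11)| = 15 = |(0 4 1 5 7)(3 9 11)|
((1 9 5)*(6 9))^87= (1 5 9 6)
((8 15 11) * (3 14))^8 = (8 11 15)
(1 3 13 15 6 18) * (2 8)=[0, 3, 8, 13, 4, 5, 18, 7, 2, 9, 10, 11, 12, 15, 14, 6, 16, 17, 1]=(1 3 13 15 6 18)(2 8)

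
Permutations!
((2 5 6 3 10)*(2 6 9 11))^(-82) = ((2 5 9 11)(3 10 6))^(-82) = (2 9)(3 6 10)(5 11)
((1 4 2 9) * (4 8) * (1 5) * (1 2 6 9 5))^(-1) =(1 9 6 4 8)(2 5)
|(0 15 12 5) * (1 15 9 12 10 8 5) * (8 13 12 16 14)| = 30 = |(0 9 16 14 8 5)(1 15 10 13 12)|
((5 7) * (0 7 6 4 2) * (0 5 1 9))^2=(0 1)(2 6)(4 5)(7 9)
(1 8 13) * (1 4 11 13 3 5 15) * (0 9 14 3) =(0 9 14 3 5 15 1 8)(4 11 13) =[9, 8, 2, 5, 11, 15, 6, 7, 0, 14, 10, 13, 12, 4, 3, 1]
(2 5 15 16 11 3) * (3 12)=(2 5 15 16 11 12 3)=[0, 1, 5, 2, 4, 15, 6, 7, 8, 9, 10, 12, 3, 13, 14, 16, 11]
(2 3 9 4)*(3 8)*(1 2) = [0, 2, 8, 9, 1, 5, 6, 7, 3, 4] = (1 2 8 3 9 4)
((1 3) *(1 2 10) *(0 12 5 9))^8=((0 12 5 9)(1 3 2 10))^8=(12)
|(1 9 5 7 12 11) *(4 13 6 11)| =9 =|(1 9 5 7 12 4 13 6 11)|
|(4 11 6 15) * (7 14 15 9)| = 7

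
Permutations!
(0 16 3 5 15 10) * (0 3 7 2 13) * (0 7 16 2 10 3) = [2, 1, 13, 5, 4, 15, 6, 10, 8, 9, 0, 11, 12, 7, 14, 3, 16] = (16)(0 2 13 7 10)(3 5 15)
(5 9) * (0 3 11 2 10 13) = (0 3 11 2 10 13)(5 9) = [3, 1, 10, 11, 4, 9, 6, 7, 8, 5, 13, 2, 12, 0]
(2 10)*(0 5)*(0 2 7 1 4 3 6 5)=(1 4 3 6 5 2 10 7)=[0, 4, 10, 6, 3, 2, 5, 1, 8, 9, 7]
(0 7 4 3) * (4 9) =(0 7 9 4 3) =[7, 1, 2, 0, 3, 5, 6, 9, 8, 4]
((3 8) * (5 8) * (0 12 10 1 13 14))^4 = (0 13 10)(1 12 14)(3 5 8)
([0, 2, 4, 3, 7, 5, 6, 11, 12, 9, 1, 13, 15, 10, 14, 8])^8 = (1 2 4 7 11 13 10)(8 15 12)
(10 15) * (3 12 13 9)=(3 12 13 9)(10 15)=[0, 1, 2, 12, 4, 5, 6, 7, 8, 3, 15, 11, 13, 9, 14, 10]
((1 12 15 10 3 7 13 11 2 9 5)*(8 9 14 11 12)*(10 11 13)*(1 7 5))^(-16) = (1 9 8)(2 13 15)(11 14 12) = ((1 8 9)(2 14 13 12 15 11)(3 5 7 10))^(-16)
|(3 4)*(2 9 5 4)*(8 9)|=|(2 8 9 5 4 3)|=6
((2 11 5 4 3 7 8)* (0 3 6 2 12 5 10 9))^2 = ((0 3 7 8 12 5 4 6 2 11 10 9))^2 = (0 7 12 4 2 10)(3 8 5 6 11 9)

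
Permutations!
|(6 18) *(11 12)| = 2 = |(6 18)(11 12)|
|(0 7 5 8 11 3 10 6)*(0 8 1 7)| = |(1 7 5)(3 10 6 8 11)| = 15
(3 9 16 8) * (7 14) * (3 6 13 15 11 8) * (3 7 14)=(3 9 16 7)(6 13 15 11 8)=[0, 1, 2, 9, 4, 5, 13, 3, 6, 16, 10, 8, 12, 15, 14, 11, 7]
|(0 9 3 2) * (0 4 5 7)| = 7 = |(0 9 3 2 4 5 7)|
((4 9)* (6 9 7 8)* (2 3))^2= (4 8 9 7 6)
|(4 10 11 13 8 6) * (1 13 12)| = |(1 13 8 6 4 10 11 12)| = 8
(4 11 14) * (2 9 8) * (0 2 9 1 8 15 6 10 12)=[2, 8, 1, 3, 11, 5, 10, 7, 9, 15, 12, 14, 0, 13, 4, 6]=(0 2 1 8 9 15 6 10 12)(4 11 14)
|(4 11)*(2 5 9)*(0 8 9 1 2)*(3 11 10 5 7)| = 24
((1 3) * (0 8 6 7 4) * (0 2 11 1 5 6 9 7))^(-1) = ((0 8 9 7 4 2 11 1 3 5 6))^(-1) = (0 6 5 3 1 11 2 4 7 9 8)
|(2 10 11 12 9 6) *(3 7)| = |(2 10 11 12 9 6)(3 7)| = 6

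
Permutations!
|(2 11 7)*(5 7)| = |(2 11 5 7)| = 4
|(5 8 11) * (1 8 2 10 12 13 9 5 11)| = 6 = |(1 8)(2 10 12 13 9 5)|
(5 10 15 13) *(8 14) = (5 10 15 13)(8 14) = [0, 1, 2, 3, 4, 10, 6, 7, 14, 9, 15, 11, 12, 5, 8, 13]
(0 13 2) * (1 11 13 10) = (0 10 1 11 13 2) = [10, 11, 0, 3, 4, 5, 6, 7, 8, 9, 1, 13, 12, 2]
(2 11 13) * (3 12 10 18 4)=[0, 1, 11, 12, 3, 5, 6, 7, 8, 9, 18, 13, 10, 2, 14, 15, 16, 17, 4]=(2 11 13)(3 12 10 18 4)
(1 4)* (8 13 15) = (1 4)(8 13 15) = [0, 4, 2, 3, 1, 5, 6, 7, 13, 9, 10, 11, 12, 15, 14, 8]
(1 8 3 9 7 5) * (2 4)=(1 8 3 9 7 5)(2 4)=[0, 8, 4, 9, 2, 1, 6, 5, 3, 7]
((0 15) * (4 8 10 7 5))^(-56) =((0 15)(4 8 10 7 5))^(-56) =(15)(4 5 7 10 8)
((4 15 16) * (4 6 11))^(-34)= (4 15 16 6 11)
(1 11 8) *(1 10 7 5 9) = [0, 11, 2, 3, 4, 9, 6, 5, 10, 1, 7, 8] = (1 11 8 10 7 5 9)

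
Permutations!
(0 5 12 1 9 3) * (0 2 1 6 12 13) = (0 5 13)(1 9 3 2)(6 12) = [5, 9, 1, 2, 4, 13, 12, 7, 8, 3, 10, 11, 6, 0]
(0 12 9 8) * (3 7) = (0 12 9 8)(3 7) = [12, 1, 2, 7, 4, 5, 6, 3, 0, 8, 10, 11, 9]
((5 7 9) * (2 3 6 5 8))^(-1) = ((2 3 6 5 7 9 8))^(-1) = (2 8 9 7 5 6 3)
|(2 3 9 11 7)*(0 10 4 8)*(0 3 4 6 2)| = 10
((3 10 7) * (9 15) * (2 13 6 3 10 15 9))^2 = ((2 13 6 3 15)(7 10))^2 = (2 6 15 13 3)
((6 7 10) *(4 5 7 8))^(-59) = ((4 5 7 10 6 8))^(-59) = (4 5 7 10 6 8)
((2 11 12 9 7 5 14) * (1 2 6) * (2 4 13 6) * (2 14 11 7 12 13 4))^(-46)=(14)(1 5 6 7 13 2 11)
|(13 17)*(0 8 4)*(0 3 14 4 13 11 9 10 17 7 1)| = |(0 8 13 7 1)(3 14 4)(9 10 17 11)| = 60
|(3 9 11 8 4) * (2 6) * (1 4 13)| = |(1 4 3 9 11 8 13)(2 6)| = 14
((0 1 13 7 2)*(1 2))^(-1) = (0 2)(1 7 13)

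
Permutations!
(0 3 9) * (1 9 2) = (0 3 2 1 9) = [3, 9, 1, 2, 4, 5, 6, 7, 8, 0]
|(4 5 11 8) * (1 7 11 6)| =7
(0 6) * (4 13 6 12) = (0 12 4 13 6) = [12, 1, 2, 3, 13, 5, 0, 7, 8, 9, 10, 11, 4, 6]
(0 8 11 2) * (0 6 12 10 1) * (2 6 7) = (0 8 11 6 12 10 1)(2 7) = [8, 0, 7, 3, 4, 5, 12, 2, 11, 9, 1, 6, 10]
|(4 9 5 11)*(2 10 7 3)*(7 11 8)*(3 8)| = |(2 10 11 4 9 5 3)(7 8)| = 14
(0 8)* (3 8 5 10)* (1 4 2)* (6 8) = (0 5 10 3 6 8)(1 4 2) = [5, 4, 1, 6, 2, 10, 8, 7, 0, 9, 3]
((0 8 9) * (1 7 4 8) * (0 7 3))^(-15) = ((0 1 3)(4 8 9 7))^(-15) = (4 8 9 7)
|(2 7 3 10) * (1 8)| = |(1 8)(2 7 3 10)| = 4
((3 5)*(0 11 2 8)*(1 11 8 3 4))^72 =((0 8)(1 11 2 3 5 4))^72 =(11)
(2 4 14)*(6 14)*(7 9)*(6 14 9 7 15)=(2 4 14)(6 9 15)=[0, 1, 4, 3, 14, 5, 9, 7, 8, 15, 10, 11, 12, 13, 2, 6]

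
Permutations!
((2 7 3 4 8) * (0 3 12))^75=((0 3 4 8 2 7 12))^75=(0 7 8 3 12 2 4)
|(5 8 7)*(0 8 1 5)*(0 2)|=|(0 8 7 2)(1 5)|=4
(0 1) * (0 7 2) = (0 1 7 2) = [1, 7, 0, 3, 4, 5, 6, 2]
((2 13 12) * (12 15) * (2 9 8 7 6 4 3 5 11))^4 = (2 9 4)(3 13 8)(5 15 7)(6 11 12)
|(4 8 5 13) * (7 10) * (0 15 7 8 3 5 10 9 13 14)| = 18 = |(0 15 7 9 13 4 3 5 14)(8 10)|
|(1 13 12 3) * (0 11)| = 4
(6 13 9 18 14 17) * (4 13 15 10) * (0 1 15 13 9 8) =(0 1 15 10 4 9 18 14 17 6 13 8) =[1, 15, 2, 3, 9, 5, 13, 7, 0, 18, 4, 11, 12, 8, 17, 10, 16, 6, 14]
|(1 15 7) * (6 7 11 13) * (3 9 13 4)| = 9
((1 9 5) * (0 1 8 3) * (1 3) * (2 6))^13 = (0 3)(1 9 5 8)(2 6)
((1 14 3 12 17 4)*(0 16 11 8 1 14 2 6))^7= ((0 16 11 8 1 2 6)(3 12 17 4 14))^7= (3 17 14 12 4)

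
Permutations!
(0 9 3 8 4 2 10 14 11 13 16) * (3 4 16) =[9, 1, 10, 8, 2, 5, 6, 7, 16, 4, 14, 13, 12, 3, 11, 15, 0] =(0 9 4 2 10 14 11 13 3 8 16)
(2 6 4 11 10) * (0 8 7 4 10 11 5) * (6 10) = (11)(0 8 7 4 5)(2 10) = [8, 1, 10, 3, 5, 0, 6, 4, 7, 9, 2, 11]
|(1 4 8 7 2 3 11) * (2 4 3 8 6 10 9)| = 21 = |(1 3 11)(2 8 7 4 6 10 9)|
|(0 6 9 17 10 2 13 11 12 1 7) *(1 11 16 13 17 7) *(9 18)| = |(0 6 18 9 7)(2 17 10)(11 12)(13 16)| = 30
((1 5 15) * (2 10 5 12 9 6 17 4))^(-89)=((1 12 9 6 17 4 2 10 5 15))^(-89)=(1 12 9 6 17 4 2 10 5 15)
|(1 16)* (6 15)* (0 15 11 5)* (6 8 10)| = |(0 15 8 10 6 11 5)(1 16)| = 14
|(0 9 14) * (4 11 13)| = 3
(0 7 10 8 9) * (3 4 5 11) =[7, 1, 2, 4, 5, 11, 6, 10, 9, 0, 8, 3] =(0 7 10 8 9)(3 4 5 11)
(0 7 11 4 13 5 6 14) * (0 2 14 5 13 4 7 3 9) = [3, 1, 14, 9, 4, 6, 5, 11, 8, 0, 10, 7, 12, 13, 2] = (0 3 9)(2 14)(5 6)(7 11)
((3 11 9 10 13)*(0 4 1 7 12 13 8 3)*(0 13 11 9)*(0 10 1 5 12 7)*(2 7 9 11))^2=(13)(0 5 2 9)(1 4 12 7)(3 10)(8 11)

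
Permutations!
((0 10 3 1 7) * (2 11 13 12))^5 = (2 11 13 12) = ((0 10 3 1 7)(2 11 13 12))^5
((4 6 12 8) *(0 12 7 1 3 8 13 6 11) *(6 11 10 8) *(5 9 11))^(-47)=(0 12 13 5 9 11)(1 3 6 7)(4 10 8)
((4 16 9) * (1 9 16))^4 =((16)(1 9 4))^4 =(16)(1 9 4)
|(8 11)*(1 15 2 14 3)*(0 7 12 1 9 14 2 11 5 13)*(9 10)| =|(0 7 12 1 15 11 8 5 13)(3 10 9 14)| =36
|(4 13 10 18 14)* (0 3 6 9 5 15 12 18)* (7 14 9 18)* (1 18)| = 14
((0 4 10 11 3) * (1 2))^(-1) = (0 3 11 10 4)(1 2)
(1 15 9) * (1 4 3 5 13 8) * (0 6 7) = (0 6 7)(1 15 9 4 3 5 13 8) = [6, 15, 2, 5, 3, 13, 7, 0, 1, 4, 10, 11, 12, 8, 14, 9]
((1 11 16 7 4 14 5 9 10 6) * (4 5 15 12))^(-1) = (1 6 10 9 5 7 16 11)(4 12 15 14)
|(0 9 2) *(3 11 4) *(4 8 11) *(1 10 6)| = |(0 9 2)(1 10 6)(3 4)(8 11)| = 6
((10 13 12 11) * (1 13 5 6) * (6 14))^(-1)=((1 13 12 11 10 5 14 6))^(-1)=(1 6 14 5 10 11 12 13)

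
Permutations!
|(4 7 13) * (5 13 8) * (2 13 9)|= 7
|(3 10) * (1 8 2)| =|(1 8 2)(3 10)| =6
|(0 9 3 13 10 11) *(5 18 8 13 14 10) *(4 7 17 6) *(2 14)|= |(0 9 3 2 14 10 11)(4 7 17 6)(5 18 8 13)|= 28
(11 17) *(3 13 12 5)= (3 13 12 5)(11 17)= [0, 1, 2, 13, 4, 3, 6, 7, 8, 9, 10, 17, 5, 12, 14, 15, 16, 11]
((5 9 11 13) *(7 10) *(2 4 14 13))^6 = (2 11 9 5 13 14 4)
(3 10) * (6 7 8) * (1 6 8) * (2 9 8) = [0, 6, 9, 10, 4, 5, 7, 1, 2, 8, 3] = (1 6 7)(2 9 8)(3 10)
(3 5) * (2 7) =(2 7)(3 5) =[0, 1, 7, 5, 4, 3, 6, 2]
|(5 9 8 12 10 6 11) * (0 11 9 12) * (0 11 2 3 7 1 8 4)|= |(0 2 3 7 1 8 11 5 12 10 6 9 4)|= 13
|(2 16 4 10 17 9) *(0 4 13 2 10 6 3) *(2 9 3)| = 10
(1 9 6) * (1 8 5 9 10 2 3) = (1 10 2 3)(5 9 6 8) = [0, 10, 3, 1, 4, 9, 8, 7, 5, 6, 2]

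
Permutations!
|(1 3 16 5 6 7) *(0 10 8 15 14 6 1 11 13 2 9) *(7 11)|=|(0 10 8 15 14 6 11 13 2 9)(1 3 16 5)|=20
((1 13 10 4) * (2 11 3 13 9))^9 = (1 9 2 11 3 13 10 4)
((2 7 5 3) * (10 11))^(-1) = (2 3 5 7)(10 11) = ((2 7 5 3)(10 11))^(-1)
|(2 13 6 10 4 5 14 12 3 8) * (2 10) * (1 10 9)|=9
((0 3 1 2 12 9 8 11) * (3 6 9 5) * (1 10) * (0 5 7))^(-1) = ((0 6 9 8 11 5 3 10 1 2 12 7))^(-1) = (0 7 12 2 1 10 3 5 11 8 9 6)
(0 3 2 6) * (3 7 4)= (0 7 4 3 2 6)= [7, 1, 6, 2, 3, 5, 0, 4]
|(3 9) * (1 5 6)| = |(1 5 6)(3 9)| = 6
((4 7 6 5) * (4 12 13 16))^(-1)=((4 7 6 5 12 13 16))^(-1)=(4 16 13 12 5 6 7)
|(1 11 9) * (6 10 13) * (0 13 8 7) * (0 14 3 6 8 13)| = |(1 11 9)(3 6 10 13 8 7 14)| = 21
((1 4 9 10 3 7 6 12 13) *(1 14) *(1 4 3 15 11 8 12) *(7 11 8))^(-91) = (1 6 7 11 3)(4 12 10 14 8 9 13 15) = ((1 3 11 7 6)(4 9 10 15 8 12 13 14))^(-91)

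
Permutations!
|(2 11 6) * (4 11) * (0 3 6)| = |(0 3 6 2 4 11)| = 6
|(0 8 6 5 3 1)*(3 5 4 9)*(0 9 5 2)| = |(0 8 6 4 5 2)(1 9 3)| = 6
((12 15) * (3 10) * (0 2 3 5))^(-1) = (0 5 10 3 2)(12 15)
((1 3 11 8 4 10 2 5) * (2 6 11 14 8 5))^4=((1 3 14 8 4 10 6 11 5))^4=(1 4 5 8 11 14 6 3 10)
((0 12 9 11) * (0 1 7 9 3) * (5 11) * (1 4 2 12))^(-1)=((0 1 7 9 5 11 4 2 12 3))^(-1)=(0 3 12 2 4 11 5 9 7 1)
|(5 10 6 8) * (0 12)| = 4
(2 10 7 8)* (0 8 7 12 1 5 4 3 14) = (0 8 2 10 12 1 5 4 3 14) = [8, 5, 10, 14, 3, 4, 6, 7, 2, 9, 12, 11, 1, 13, 0]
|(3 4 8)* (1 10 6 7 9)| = |(1 10 6 7 9)(3 4 8)| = 15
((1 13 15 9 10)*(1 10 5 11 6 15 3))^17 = (1 3 13)(5 6 9 11 15)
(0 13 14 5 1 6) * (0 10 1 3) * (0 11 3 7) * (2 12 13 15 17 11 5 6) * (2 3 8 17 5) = (0 15 5 7)(1 3 2 12 13 14 6 10)(8 17 11) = [15, 3, 12, 2, 4, 7, 10, 0, 17, 9, 1, 8, 13, 14, 6, 5, 16, 11]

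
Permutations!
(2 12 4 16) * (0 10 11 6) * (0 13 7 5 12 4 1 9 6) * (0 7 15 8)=(0 10 11 7 5 12 1 9 6 13 15 8)(2 4 16)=[10, 9, 4, 3, 16, 12, 13, 5, 0, 6, 11, 7, 1, 15, 14, 8, 2]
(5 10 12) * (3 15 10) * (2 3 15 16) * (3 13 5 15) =(2 13 5 3 16)(10 12 15) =[0, 1, 13, 16, 4, 3, 6, 7, 8, 9, 12, 11, 15, 5, 14, 10, 2]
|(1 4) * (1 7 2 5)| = 5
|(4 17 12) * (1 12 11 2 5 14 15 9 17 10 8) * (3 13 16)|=105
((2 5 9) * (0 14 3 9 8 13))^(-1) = ((0 14 3 9 2 5 8 13))^(-1) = (0 13 8 5 2 9 3 14)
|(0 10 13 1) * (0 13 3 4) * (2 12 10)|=|(0 2 12 10 3 4)(1 13)|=6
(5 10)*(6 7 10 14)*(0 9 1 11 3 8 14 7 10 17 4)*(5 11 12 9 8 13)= [8, 12, 2, 13, 0, 7, 10, 17, 14, 1, 11, 3, 9, 5, 6, 15, 16, 4]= (0 8 14 6 10 11 3 13 5 7 17 4)(1 12 9)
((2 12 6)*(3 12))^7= ((2 3 12 6))^7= (2 6 12 3)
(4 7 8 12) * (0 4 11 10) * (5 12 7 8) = [4, 1, 2, 3, 8, 12, 6, 5, 7, 9, 0, 10, 11] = (0 4 8 7 5 12 11 10)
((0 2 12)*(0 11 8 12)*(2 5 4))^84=((0 5 4 2)(8 12 11))^84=(12)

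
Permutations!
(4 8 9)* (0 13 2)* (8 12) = (0 13 2)(4 12 8 9) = [13, 1, 0, 3, 12, 5, 6, 7, 9, 4, 10, 11, 8, 2]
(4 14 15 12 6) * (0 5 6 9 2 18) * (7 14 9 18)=(0 5 6 4 9 2 7 14 15 12 18)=[5, 1, 7, 3, 9, 6, 4, 14, 8, 2, 10, 11, 18, 13, 15, 12, 16, 17, 0]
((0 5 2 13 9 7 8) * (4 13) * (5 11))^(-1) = (0 8 7 9 13 4 2 5 11)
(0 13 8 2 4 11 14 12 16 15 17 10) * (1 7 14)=[13, 7, 4, 3, 11, 5, 6, 14, 2, 9, 0, 1, 16, 8, 12, 17, 15, 10]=(0 13 8 2 4 11 1 7 14 12 16 15 17 10)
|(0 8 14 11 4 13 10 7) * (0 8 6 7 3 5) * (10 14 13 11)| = 18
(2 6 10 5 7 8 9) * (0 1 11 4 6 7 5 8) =[1, 11, 7, 3, 6, 5, 10, 0, 9, 2, 8, 4] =(0 1 11 4 6 10 8 9 2 7)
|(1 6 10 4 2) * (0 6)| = |(0 6 10 4 2 1)| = 6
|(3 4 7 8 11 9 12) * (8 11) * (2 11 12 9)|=4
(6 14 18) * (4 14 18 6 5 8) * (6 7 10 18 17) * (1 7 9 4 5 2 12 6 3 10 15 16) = (1 7 15 16)(2 12 6 17 3 10 18)(4 14 9)(5 8) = [0, 7, 12, 10, 14, 8, 17, 15, 5, 4, 18, 11, 6, 13, 9, 16, 1, 3, 2]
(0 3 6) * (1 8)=(0 3 6)(1 8)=[3, 8, 2, 6, 4, 5, 0, 7, 1]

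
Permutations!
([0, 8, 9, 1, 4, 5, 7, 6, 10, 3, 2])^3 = [0, 2, 1, 10, 4, 5, 7, 6, 9, 8, 3]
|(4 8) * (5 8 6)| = |(4 6 5 8)| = 4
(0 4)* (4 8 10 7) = (0 8 10 7 4) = [8, 1, 2, 3, 0, 5, 6, 4, 10, 9, 7]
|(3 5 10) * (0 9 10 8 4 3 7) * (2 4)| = |(0 9 10 7)(2 4 3 5 8)| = 20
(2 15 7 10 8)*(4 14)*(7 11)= (2 15 11 7 10 8)(4 14)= [0, 1, 15, 3, 14, 5, 6, 10, 2, 9, 8, 7, 12, 13, 4, 11]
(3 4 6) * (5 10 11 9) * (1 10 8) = (1 10 11 9 5 8)(3 4 6) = [0, 10, 2, 4, 6, 8, 3, 7, 1, 5, 11, 9]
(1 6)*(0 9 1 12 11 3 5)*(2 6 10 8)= (0 9 1 10 8 2 6 12 11 3 5)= [9, 10, 6, 5, 4, 0, 12, 7, 2, 1, 8, 3, 11]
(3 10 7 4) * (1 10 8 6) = (1 10 7 4 3 8 6) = [0, 10, 2, 8, 3, 5, 1, 4, 6, 9, 7]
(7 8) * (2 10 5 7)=(2 10 5 7 8)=[0, 1, 10, 3, 4, 7, 6, 8, 2, 9, 5]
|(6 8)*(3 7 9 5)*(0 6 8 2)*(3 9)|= |(0 6 2)(3 7)(5 9)|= 6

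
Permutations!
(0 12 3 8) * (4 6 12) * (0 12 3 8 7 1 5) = (0 4 6 3 7 1 5)(8 12) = [4, 5, 2, 7, 6, 0, 3, 1, 12, 9, 10, 11, 8]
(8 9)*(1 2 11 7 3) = (1 2 11 7 3)(8 9) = [0, 2, 11, 1, 4, 5, 6, 3, 9, 8, 10, 7]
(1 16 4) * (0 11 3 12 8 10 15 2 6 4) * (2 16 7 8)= (0 11 3 12 2 6 4 1 7 8 10 15 16)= [11, 7, 6, 12, 1, 5, 4, 8, 10, 9, 15, 3, 2, 13, 14, 16, 0]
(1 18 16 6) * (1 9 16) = (1 18)(6 9 16) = [0, 18, 2, 3, 4, 5, 9, 7, 8, 16, 10, 11, 12, 13, 14, 15, 6, 17, 1]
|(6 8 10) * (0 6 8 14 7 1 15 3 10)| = |(0 6 14 7 1 15 3 10 8)| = 9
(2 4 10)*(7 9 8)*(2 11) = (2 4 10 11)(7 9 8) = [0, 1, 4, 3, 10, 5, 6, 9, 7, 8, 11, 2]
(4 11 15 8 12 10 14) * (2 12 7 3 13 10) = (2 12)(3 13 10 14 4 11 15 8 7) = [0, 1, 12, 13, 11, 5, 6, 3, 7, 9, 14, 15, 2, 10, 4, 8]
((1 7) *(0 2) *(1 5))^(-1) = ((0 2)(1 7 5))^(-1) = (0 2)(1 5 7)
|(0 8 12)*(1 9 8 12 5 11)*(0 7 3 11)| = |(0 12 7 3 11 1 9 8 5)| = 9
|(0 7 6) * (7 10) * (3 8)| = |(0 10 7 6)(3 8)| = 4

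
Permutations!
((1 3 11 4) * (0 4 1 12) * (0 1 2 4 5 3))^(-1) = (0 1 12 4 2 11 3 5)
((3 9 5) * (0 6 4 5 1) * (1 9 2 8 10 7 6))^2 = (2 10 6 5)(3 8 7 4)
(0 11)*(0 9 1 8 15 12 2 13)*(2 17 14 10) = (0 11 9 1 8 15 12 17 14 10 2 13) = [11, 8, 13, 3, 4, 5, 6, 7, 15, 1, 2, 9, 17, 0, 10, 12, 16, 14]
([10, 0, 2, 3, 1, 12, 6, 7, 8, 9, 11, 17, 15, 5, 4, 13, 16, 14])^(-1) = (0 1 4 14 17 11 10)(5 13 15 12)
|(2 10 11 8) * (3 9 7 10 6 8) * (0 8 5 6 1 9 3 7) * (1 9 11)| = |(0 8 2 9)(1 11 7 10)(5 6)| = 4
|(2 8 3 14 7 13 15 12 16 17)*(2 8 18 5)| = |(2 18 5)(3 14 7 13 15 12 16 17 8)| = 9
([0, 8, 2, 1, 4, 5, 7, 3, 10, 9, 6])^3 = (1 6)(3 10)(7 8)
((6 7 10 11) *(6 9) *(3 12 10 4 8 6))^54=(3 9 11 10 12)(4 6)(7 8)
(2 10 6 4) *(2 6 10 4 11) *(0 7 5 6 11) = [7, 1, 4, 3, 11, 6, 0, 5, 8, 9, 10, 2] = (0 7 5 6)(2 4 11)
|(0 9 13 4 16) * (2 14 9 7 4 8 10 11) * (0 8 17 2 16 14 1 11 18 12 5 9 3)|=60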